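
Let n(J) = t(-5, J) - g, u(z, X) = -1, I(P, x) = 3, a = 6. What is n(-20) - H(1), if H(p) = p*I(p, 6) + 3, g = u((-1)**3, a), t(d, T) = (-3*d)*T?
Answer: -305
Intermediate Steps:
t(d, T) = -3*T*d
g = -1
H(p) = 3 + 3*p (H(p) = p*3 + 3 = 3*p + 3 = 3 + 3*p)
n(J) = 1 + 15*J (n(J) = -3*J*(-5) - 1*(-1) = 15*J + 1 = 1 + 15*J)
n(-20) - H(1) = (1 + 15*(-20)) - (3 + 3*1) = (1 - 300) - (3 + 3) = -299 - 1*6 = -299 - 6 = -305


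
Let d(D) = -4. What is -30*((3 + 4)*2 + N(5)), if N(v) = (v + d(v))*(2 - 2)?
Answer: -420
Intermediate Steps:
N(v) = 0 (N(v) = (v - 4)*(2 - 2) = (-4 + v)*0 = 0)
-30*((3 + 4)*2 + N(5)) = -30*((3 + 4)*2 + 0) = -30*(7*2 + 0) = -30*(14 + 0) = -30*14 = -420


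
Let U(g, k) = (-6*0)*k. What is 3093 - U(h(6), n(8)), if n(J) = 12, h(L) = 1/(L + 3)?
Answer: 3093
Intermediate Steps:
h(L) = 1/(3 + L)
U(g, k) = 0 (U(g, k) = 0*k = 0)
3093 - U(h(6), n(8)) = 3093 - 1*0 = 3093 + 0 = 3093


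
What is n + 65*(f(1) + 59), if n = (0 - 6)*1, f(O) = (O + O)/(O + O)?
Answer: 3894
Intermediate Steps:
f(O) = 1 (f(O) = (2*O)/((2*O)) = (2*O)*(1/(2*O)) = 1)
n = -6 (n = -6*1 = -6)
n + 65*(f(1) + 59) = -6 + 65*(1 + 59) = -6 + 65*60 = -6 + 3900 = 3894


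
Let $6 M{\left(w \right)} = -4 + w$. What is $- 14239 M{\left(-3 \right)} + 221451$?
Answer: $\frac{1428379}{6} \approx 2.3806 \cdot 10^{5}$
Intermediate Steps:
$M{\left(w \right)} = - \frac{2}{3} + \frac{w}{6}$ ($M{\left(w \right)} = \frac{-4 + w}{6} = - \frac{2}{3} + \frac{w}{6}$)
$- 14239 M{\left(-3 \right)} + 221451 = - 14239 \left(- \frac{2}{3} + \frac{1}{6} \left(-3\right)\right) + 221451 = - 14239 \left(- \frac{2}{3} - \frac{1}{2}\right) + 221451 = \left(-14239\right) \left(- \frac{7}{6}\right) + 221451 = \frac{99673}{6} + 221451 = \frac{1428379}{6}$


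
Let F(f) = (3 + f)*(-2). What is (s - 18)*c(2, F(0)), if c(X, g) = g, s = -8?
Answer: 156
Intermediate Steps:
F(f) = -6 - 2*f
(s - 18)*c(2, F(0)) = (-8 - 18)*(-6 - 2*0) = -26*(-6 + 0) = -26*(-6) = 156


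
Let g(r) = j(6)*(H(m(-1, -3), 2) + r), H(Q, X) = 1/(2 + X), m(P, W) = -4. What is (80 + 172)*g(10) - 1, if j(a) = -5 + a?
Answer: 2582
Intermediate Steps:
g(r) = ¼ + r (g(r) = (-5 + 6)*(1/(2 + 2) + r) = 1*(1/4 + r) = 1*(¼ + r) = ¼ + r)
(80 + 172)*g(10) - 1 = (80 + 172)*(¼ + 10) - 1 = 252*(41/4) - 1 = 2583 - 1 = 2582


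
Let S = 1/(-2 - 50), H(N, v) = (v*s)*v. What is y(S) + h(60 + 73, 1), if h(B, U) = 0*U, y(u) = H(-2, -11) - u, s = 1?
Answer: 6293/52 ≈ 121.02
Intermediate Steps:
H(N, v) = v**2 (H(N, v) = (v*1)*v = v*v = v**2)
S = -1/52 (S = 1/(-52) = -1/52 ≈ -0.019231)
y(u) = 121 - u (y(u) = (-11)**2 - u = 121 - u)
h(B, U) = 0
y(S) + h(60 + 73, 1) = (121 - 1*(-1/52)) + 0 = (121 + 1/52) + 0 = 6293/52 + 0 = 6293/52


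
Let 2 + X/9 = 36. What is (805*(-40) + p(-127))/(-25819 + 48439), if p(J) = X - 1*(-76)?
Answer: -5303/3770 ≈ -1.4066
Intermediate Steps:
X = 306 (X = -18 + 9*36 = -18 + 324 = 306)
p(J) = 382 (p(J) = 306 - 1*(-76) = 306 + 76 = 382)
(805*(-40) + p(-127))/(-25819 + 48439) = (805*(-40) + 382)/(-25819 + 48439) = (-32200 + 382)/22620 = -31818*1/22620 = -5303/3770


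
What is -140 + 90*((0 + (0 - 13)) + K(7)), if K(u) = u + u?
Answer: -50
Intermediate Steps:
K(u) = 2*u
-140 + 90*((0 + (0 - 13)) + K(7)) = -140 + 90*((0 + (0 - 13)) + 2*7) = -140 + 90*((0 - 13) + 14) = -140 + 90*(-13 + 14) = -140 + 90*1 = -140 + 90 = -50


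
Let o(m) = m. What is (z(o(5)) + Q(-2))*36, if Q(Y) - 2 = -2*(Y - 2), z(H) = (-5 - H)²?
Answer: 3960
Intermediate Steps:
Q(Y) = 6 - 2*Y (Q(Y) = 2 - 2*(Y - 2) = 2 - 2*(-2 + Y) = 2 + (4 - 2*Y) = 6 - 2*Y)
(z(o(5)) + Q(-2))*36 = ((5 + 5)² + (6 - 2*(-2)))*36 = (10² + (6 + 4))*36 = (100 + 10)*36 = 110*36 = 3960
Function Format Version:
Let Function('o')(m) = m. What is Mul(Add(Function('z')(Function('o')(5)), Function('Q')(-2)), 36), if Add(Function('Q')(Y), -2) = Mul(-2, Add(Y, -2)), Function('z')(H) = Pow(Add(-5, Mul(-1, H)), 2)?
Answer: 3960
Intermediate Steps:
Function('Q')(Y) = Add(6, Mul(-2, Y)) (Function('Q')(Y) = Add(2, Mul(-2, Add(Y, -2))) = Add(2, Mul(-2, Add(-2, Y))) = Add(2, Add(4, Mul(-2, Y))) = Add(6, Mul(-2, Y)))
Mul(Add(Function('z')(Function('o')(5)), Function('Q')(-2)), 36) = Mul(Add(Pow(Add(5, 5), 2), Add(6, Mul(-2, -2))), 36) = Mul(Add(Pow(10, 2), Add(6, 4)), 36) = Mul(Add(100, 10), 36) = Mul(110, 36) = 3960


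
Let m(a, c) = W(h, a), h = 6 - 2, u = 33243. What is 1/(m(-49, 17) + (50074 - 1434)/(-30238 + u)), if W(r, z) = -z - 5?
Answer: 601/36172 ≈ 0.016615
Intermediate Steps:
h = 4
W(r, z) = -5 - z
m(a, c) = -5 - a
1/(m(-49, 17) + (50074 - 1434)/(-30238 + u)) = 1/((-5 - 1*(-49)) + (50074 - 1434)/(-30238 + 33243)) = 1/((-5 + 49) + 48640/3005) = 1/(44 + 48640*(1/3005)) = 1/(44 + 9728/601) = 1/(36172/601) = 601/36172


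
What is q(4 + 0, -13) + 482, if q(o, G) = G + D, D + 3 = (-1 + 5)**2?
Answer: 482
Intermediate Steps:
D = 13 (D = -3 + (-1 + 5)**2 = -3 + 4**2 = -3 + 16 = 13)
q(o, G) = 13 + G (q(o, G) = G + 13 = 13 + G)
q(4 + 0, -13) + 482 = (13 - 13) + 482 = 0 + 482 = 482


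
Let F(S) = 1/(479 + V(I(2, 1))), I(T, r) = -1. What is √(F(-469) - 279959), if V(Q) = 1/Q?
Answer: I*√63966151678/478 ≈ 529.11*I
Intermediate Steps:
F(S) = 1/478 (F(S) = 1/(479 + 1/(-1)) = 1/(479 - 1) = 1/478)
√(F(-469) - 279959) = √(1/478 - 279959) = √(-133820401/478) = I*√63966151678/478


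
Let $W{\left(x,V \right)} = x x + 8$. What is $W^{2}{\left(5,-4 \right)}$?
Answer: $1089$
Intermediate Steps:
$W{\left(x,V \right)} = 8 + x^{2}$ ($W{\left(x,V \right)} = x^{2} + 8 = 8 + x^{2}$)
$W^{2}{\left(5,-4 \right)} = \left(8 + 5^{2}\right)^{2} = \left(8 + 25\right)^{2} = 33^{2} = 1089$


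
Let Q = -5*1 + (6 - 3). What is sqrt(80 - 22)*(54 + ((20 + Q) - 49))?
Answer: 23*sqrt(58) ≈ 175.16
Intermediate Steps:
Q = -2 (Q = -5 + 3 = -2)
sqrt(80 - 22)*(54 + ((20 + Q) - 49)) = sqrt(80 - 22)*(54 + ((20 - 2) - 49)) = sqrt(58)*(54 + (18 - 49)) = sqrt(58)*(54 - 31) = sqrt(58)*23 = 23*sqrt(58)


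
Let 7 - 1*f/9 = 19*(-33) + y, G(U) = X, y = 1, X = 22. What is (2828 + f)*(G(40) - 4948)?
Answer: -41994150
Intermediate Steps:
G(U) = 22
f = 5697 (f = 63 - 9*(19*(-33) + 1) = 63 - 9*(-627 + 1) = 63 - 9*(-626) = 63 + 5634 = 5697)
(2828 + f)*(G(40) - 4948) = (2828 + 5697)*(22 - 4948) = 8525*(-4926) = -41994150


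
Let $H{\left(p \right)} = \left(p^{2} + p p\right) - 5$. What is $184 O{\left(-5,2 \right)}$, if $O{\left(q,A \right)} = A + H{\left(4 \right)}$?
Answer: $5336$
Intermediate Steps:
$H{\left(p \right)} = -5 + 2 p^{2}$ ($H{\left(p \right)} = \left(p^{2} + p^{2}\right) - 5 = 2 p^{2} - 5 = -5 + 2 p^{2}$)
$O{\left(q,A \right)} = 27 + A$ ($O{\left(q,A \right)} = A - \left(5 - 2 \cdot 4^{2}\right) = A + \left(-5 + 2 \cdot 16\right) = A + \left(-5 + 32\right) = A + 27 = 27 + A$)
$184 O{\left(-5,2 \right)} = 184 \left(27 + 2\right) = 184 \cdot 29 = 5336$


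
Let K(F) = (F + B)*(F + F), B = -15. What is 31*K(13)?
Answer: -1612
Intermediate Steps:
K(F) = 2*F*(-15 + F) (K(F) = (F - 15)*(F + F) = (-15 + F)*(2*F) = 2*F*(-15 + F))
31*K(13) = 31*(2*13*(-15 + 13)) = 31*(2*13*(-2)) = 31*(-52) = -1612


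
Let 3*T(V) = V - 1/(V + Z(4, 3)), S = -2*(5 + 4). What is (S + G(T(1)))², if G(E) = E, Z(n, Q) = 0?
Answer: 324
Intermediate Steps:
S = -18 (S = -2*9 = -18)
T(V) = -1/(3*V) + V/3 (T(V) = (V - 1/(V + 0))/3 = (V - 1/V)/3 = -1/(3*V) + V/3)
(S + G(T(1)))² = (-18 + (⅓)*(-1 + 1²)/1)² = (-18 + (⅓)*1*(-1 + 1))² = (-18 + (⅓)*1*0)² = (-18 + 0)² = (-18)² = 324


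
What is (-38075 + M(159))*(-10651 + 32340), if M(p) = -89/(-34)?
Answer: -28075564629/34 ≈ -8.2575e+8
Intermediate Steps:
M(p) = 89/34 (M(p) = -89*(-1/34) = 89/34)
(-38075 + M(159))*(-10651 + 32340) = (-38075 + 89/34)*(-10651 + 32340) = -1294461/34*21689 = -28075564629/34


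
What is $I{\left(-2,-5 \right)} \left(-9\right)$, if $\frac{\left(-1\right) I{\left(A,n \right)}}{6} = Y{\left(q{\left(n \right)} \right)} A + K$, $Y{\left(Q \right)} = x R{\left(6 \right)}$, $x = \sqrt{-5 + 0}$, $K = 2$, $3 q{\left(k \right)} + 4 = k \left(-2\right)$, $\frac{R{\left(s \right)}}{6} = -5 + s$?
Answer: $108 - 648 i \sqrt{5} \approx 108.0 - 1449.0 i$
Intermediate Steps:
$R{\left(s \right)} = -30 + 6 s$ ($R{\left(s \right)} = 6 \left(-5 + s\right) = -30 + 6 s$)
$q{\left(k \right)} = - \frac{4}{3} - \frac{2 k}{3}$ ($q{\left(k \right)} = - \frac{4}{3} + \frac{k \left(-2\right)}{3} = - \frac{4}{3} + \frac{\left(-2\right) k}{3} = - \frac{4}{3} - \frac{2 k}{3}$)
$x = i \sqrt{5}$ ($x = \sqrt{-5} = i \sqrt{5} \approx 2.2361 i$)
$Y{\left(Q \right)} = 6 i \sqrt{5}$ ($Y{\left(Q \right)} = i \sqrt{5} \left(-30 + 6 \cdot 6\right) = i \sqrt{5} \left(-30 + 36\right) = i \sqrt{5} \cdot 6 = 6 i \sqrt{5}$)
$I{\left(A,n \right)} = -12 - 36 i A \sqrt{5}$ ($I{\left(A,n \right)} = - 6 \left(6 i \sqrt{5} A + 2\right) = - 6 \left(6 i A \sqrt{5} + 2\right) = - 6 \left(2 + 6 i A \sqrt{5}\right) = -12 - 36 i A \sqrt{5}$)
$I{\left(-2,-5 \right)} \left(-9\right) = \left(-12 - 36 i \left(-2\right) \sqrt{5}\right) \left(-9\right) = \left(-12 + 72 i \sqrt{5}\right) \left(-9\right) = 108 - 648 i \sqrt{5}$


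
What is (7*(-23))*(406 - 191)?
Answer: -34615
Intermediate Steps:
(7*(-23))*(406 - 191) = -161*215 = -34615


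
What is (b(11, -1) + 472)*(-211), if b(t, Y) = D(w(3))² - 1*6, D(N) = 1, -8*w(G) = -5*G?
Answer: -98537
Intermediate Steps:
w(G) = 5*G/8 (w(G) = -(-5)*G/8 = 5*G/8)
b(t, Y) = -5 (b(t, Y) = 1² - 1*6 = 1 - 6 = -5)
(b(11, -1) + 472)*(-211) = (-5 + 472)*(-211) = 467*(-211) = -98537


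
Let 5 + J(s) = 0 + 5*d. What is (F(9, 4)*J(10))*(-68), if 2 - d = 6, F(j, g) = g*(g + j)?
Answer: 88400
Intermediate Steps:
d = -4 (d = 2 - 1*6 = 2 - 6 = -4)
J(s) = -25 (J(s) = -5 + (0 + 5*(-4)) = -5 + (0 - 20) = -5 - 20 = -25)
(F(9, 4)*J(10))*(-68) = ((4*(4 + 9))*(-25))*(-68) = ((4*13)*(-25))*(-68) = (52*(-25))*(-68) = -1300*(-68) = 88400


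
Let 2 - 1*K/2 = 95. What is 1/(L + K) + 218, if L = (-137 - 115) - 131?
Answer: 124041/569 ≈ 218.00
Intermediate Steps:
K = -186 (K = 4 - 2*95 = 4 - 190 = -186)
L = -383 (L = -252 - 131 = -383)
1/(L + K) + 218 = 1/(-383 - 186) + 218 = 1/(-569) + 218 = -1/569 + 218 = 124041/569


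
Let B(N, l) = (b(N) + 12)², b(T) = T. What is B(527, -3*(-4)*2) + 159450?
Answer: 449971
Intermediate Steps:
B(N, l) = (12 + N)² (B(N, l) = (N + 12)² = (12 + N)²)
B(527, -3*(-4)*2) + 159450 = (12 + 527)² + 159450 = 539² + 159450 = 290521 + 159450 = 449971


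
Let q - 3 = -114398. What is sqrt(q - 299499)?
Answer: I*sqrt(413894) ≈ 643.35*I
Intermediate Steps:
q = -114395 (q = 3 - 114398 = -114395)
sqrt(q - 299499) = sqrt(-114395 - 299499) = sqrt(-413894) = I*sqrt(413894)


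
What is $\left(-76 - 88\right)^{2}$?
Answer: $26896$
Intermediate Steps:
$\left(-76 - 88\right)^{2} = \left(-164\right)^{2} = 26896$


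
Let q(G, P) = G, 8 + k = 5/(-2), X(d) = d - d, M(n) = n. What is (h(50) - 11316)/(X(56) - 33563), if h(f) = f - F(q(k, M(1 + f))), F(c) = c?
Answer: 22511/67126 ≈ 0.33535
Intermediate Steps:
X(d) = 0
k = -21/2 (k = -8 + 5/(-2) = -8 + 5*(-½) = -8 - 5/2 = -21/2 ≈ -10.500)
h(f) = 21/2 + f (h(f) = f - 1*(-21/2) = f + 21/2 = 21/2 + f)
(h(50) - 11316)/(X(56) - 33563) = ((21/2 + 50) - 11316)/(0 - 33563) = (121/2 - 11316)/(-33563) = -22511/2*(-1/33563) = 22511/67126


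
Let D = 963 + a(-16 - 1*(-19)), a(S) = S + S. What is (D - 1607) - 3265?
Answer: -3903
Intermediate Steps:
a(S) = 2*S
D = 969 (D = 963 + 2*(-16 - 1*(-19)) = 963 + 2*(-16 + 19) = 963 + 2*3 = 963 + 6 = 969)
(D - 1607) - 3265 = (969 - 1607) - 3265 = -638 - 3265 = -3903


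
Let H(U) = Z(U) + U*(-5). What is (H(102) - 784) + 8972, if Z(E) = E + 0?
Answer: 7780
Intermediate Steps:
Z(E) = E
H(U) = -4*U (H(U) = U + U*(-5) = U - 5*U = -4*U)
(H(102) - 784) + 8972 = (-4*102 - 784) + 8972 = (-408 - 784) + 8972 = -1192 + 8972 = 7780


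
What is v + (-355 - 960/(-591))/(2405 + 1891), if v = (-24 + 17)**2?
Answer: 13799891/282104 ≈ 48.918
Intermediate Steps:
v = 49 (v = (-7)**2 = 49)
v + (-355 - 960/(-591))/(2405 + 1891) = 49 + (-355 - 960/(-591))/(2405 + 1891) = 49 + (-355 - 960*(-1/591))/4296 = 49 + (-355 + 320/197)*(1/4296) = 49 - 69615/197*1/4296 = 49 - 23205/282104 = 13799891/282104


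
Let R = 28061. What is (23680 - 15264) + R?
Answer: 36477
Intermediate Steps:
(23680 - 15264) + R = (23680 - 15264) + 28061 = 8416 + 28061 = 36477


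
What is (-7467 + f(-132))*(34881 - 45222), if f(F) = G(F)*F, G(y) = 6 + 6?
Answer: 93596391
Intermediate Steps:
G(y) = 12
f(F) = 12*F
(-7467 + f(-132))*(34881 - 45222) = (-7467 + 12*(-132))*(34881 - 45222) = (-7467 - 1584)*(-10341) = -9051*(-10341) = 93596391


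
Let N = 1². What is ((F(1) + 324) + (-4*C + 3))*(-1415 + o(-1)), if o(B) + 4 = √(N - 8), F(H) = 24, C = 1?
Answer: -492393 + 347*I*√7 ≈ -4.9239e+5 + 918.08*I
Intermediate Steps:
N = 1
o(B) = -4 + I*√7 (o(B) = -4 + √(1 - 8) = -4 + √(-7) = -4 + I*√7)
((F(1) + 324) + (-4*C + 3))*(-1415 + o(-1)) = ((24 + 324) + (-4*1 + 3))*(-1415 + (-4 + I*√7)) = (348 + (-4 + 3))*(-1419 + I*√7) = (348 - 1)*(-1419 + I*√7) = 347*(-1419 + I*√7) = -492393 + 347*I*√7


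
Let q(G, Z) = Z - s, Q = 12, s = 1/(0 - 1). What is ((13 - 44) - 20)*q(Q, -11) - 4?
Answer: 506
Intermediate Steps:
s = -1 (s = 1/(-1) = -1)
q(G, Z) = 1 + Z (q(G, Z) = Z - 1*(-1) = Z + 1 = 1 + Z)
((13 - 44) - 20)*q(Q, -11) - 4 = ((13 - 44) - 20)*(1 - 11) - 4 = (-31 - 20)*(-10) - 4 = -51*(-10) - 4 = 510 - 4 = 506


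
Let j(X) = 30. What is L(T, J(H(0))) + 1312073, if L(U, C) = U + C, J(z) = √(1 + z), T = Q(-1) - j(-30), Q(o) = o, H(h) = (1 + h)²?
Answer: 1312042 + √2 ≈ 1.3120e+6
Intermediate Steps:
T = -31 (T = -1 - 1*30 = -1 - 30 = -31)
L(U, C) = C + U
L(T, J(H(0))) + 1312073 = (√(1 + (1 + 0)²) - 31) + 1312073 = (√(1 + 1²) - 31) + 1312073 = (√(1 + 1) - 31) + 1312073 = (√2 - 31) + 1312073 = (-31 + √2) + 1312073 = 1312042 + √2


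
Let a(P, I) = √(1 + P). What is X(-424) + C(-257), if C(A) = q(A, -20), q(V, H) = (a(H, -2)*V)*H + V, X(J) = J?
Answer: -681 + 5140*I*√19 ≈ -681.0 + 22405.0*I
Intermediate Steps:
q(V, H) = V + H*V*√(1 + H) (q(V, H) = (√(1 + H)*V)*H + V = (V*√(1 + H))*H + V = H*V*√(1 + H) + V = V + H*V*√(1 + H))
C(A) = A*(1 - 20*I*√19) (C(A) = A*(1 - 20*√(1 - 20)) = A*(1 - 20*I*√19))
X(-424) + C(-257) = -424 - 257*(1 - 20*I*√19) = -424 + (-257 + 5140*I*√19) = -681 + 5140*I*√19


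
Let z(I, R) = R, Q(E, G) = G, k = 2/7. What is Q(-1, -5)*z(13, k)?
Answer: -10/7 ≈ -1.4286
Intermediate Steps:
k = 2/7 (k = 2*(⅐) = 2/7 ≈ 0.28571)
Q(-1, -5)*z(13, k) = -5*2/7 = -10/7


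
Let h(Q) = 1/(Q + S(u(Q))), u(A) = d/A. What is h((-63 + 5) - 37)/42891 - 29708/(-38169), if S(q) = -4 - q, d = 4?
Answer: 3992935120991/5130146316393 ≈ 0.77833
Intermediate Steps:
u(A) = 4/A
h(Q) = 1/(-4 + Q - 4/Q) (h(Q) = 1/(Q + (-4 - 4/Q)) = 1/(-4 + Q - 4/Q))
h((-63 + 5) - 37)/42891 - 29708/(-38169) = -((-63 + 5) - 37)/(4 - ((-63 + 5) - 37)*(-4 + ((-63 + 5) - 37)))/42891 - 29708/(-38169) = -(-58 - 37)/(4 - (-58 - 37)*(-4 + (-58 - 37)))*(1/42891) - 29708*(-1/38169) = -1*(-95)/(4 - 1*(-95)*(-4 - 95))*(1/42891) + 29708/38169 = -1*(-95)/(4 - 1*(-95)*(-99))*(1/42891) + 29708/38169 = -1*(-95)/(4 - 9405)*(1/42891) + 29708/38169 = -1*(-95)/(-9401)*(1/42891) + 29708/38169 = -1*(-95)*(-1/9401)*(1/42891) + 29708/38169 = -95/9401*1/42891 + 29708/38169 = -95/403218291 + 29708/38169 = 3992935120991/5130146316393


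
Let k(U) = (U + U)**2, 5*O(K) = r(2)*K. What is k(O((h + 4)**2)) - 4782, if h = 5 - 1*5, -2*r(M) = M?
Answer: -118526/25 ≈ -4741.0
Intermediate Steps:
r(M) = -M/2
h = 0 (h = 5 - 5 = 0)
O(K) = -K/5 (O(K) = ((-1/2*2)*K)/5 = (-K)/5 = -K/5)
k(U) = 4*U**2 (k(U) = (2*U)**2 = 4*U**2)
k(O((h + 4)**2)) - 4782 = 4*(-(0 + 4)**2/5)**2 - 4782 = 4*(-1/5*4**2)**2 - 4782 = 4*(-1/5*16)**2 - 4782 = 4*(-16/5)**2 - 4782 = 4*(256/25) - 4782 = 1024/25 - 4782 = -118526/25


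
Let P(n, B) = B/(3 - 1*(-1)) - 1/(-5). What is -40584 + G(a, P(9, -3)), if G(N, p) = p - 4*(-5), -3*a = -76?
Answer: -811291/20 ≈ -40565.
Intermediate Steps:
a = 76/3 (a = -⅓*(-76) = 76/3 ≈ 25.333)
P(n, B) = ⅕ + B/4 (P(n, B) = B/(3 + 1) - 1*(-⅕) = B/4 + ⅕ = ⅕ + B/4)
G(N, p) = 20 + p (G(N, p) = p + 20 = 20 + p)
-40584 + G(a, P(9, -3)) = -40584 + (20 + (⅕ + (¼)*(-3))) = -40584 + (20 + (⅕ - ¾)) = -40584 + (20 - 11/20) = -40584 + 389/20 = -811291/20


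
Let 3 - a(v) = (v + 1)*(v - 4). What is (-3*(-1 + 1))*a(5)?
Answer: 0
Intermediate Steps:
a(v) = 3 - (1 + v)*(-4 + v) (a(v) = 3 - (v + 1)*(v - 4) = 3 - (1 + v)*(-4 + v))
(-3*(-1 + 1))*a(5) = (-3*(-1 + 1))*(7 - 1*5**2 + 3*5) = (-3*0)*(7 - 1*25 + 15) = 0*(7 - 25 + 15) = 0*(-3) = 0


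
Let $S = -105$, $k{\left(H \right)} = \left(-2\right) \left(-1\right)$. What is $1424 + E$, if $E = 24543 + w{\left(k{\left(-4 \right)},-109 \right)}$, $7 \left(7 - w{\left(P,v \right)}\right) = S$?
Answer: $25989$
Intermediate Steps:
$k{\left(H \right)} = 2$
$w{\left(P,v \right)} = 22$ ($w{\left(P,v \right)} = 7 - -15 = 7 + 15 = 22$)
$E = 24565$ ($E = 24543 + 22 = 24565$)
$1424 + E = 1424 + 24565 = 25989$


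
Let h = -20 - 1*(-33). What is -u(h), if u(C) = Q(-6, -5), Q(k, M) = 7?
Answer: -7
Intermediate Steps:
h = 13 (h = -20 + 33 = 13)
u(C) = 7
-u(h) = -1*7 = -7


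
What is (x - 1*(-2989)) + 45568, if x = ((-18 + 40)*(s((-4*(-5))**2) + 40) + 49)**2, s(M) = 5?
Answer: 1128078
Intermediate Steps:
x = 1079521 (x = ((-18 + 40)*(5 + 40) + 49)**2 = (22*45 + 49)**2 = (990 + 49)**2 = 1039**2 = 1079521)
(x - 1*(-2989)) + 45568 = (1079521 - 1*(-2989)) + 45568 = (1079521 + 2989) + 45568 = 1082510 + 45568 = 1128078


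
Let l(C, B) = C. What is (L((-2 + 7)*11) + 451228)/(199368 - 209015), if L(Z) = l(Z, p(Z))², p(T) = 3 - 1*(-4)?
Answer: -454253/9647 ≈ -47.087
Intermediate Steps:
p(T) = 7 (p(T) = 3 + 4 = 7)
L(Z) = Z²
(L((-2 + 7)*11) + 451228)/(199368 - 209015) = (((-2 + 7)*11)² + 451228)/(199368 - 209015) = ((5*11)² + 451228)/(-9647) = (55² + 451228)*(-1/9647) = (3025 + 451228)*(-1/9647) = 454253*(-1/9647) = -454253/9647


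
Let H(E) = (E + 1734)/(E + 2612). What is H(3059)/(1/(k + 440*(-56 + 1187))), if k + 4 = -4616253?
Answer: -19740531281/5671 ≈ -3.4810e+6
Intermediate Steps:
k = -4616257 (k = -4 - 4616253 = -4616257)
H(E) = (1734 + E)/(2612 + E)
H(3059)/(1/(k + 440*(-56 + 1187))) = ((1734 + 3059)/(2612 + 3059))/(1/(-4616257 + 440*(-56 + 1187))) = (4793/5671)/(1/(-4616257 + 440*1131)) = ((1/5671)*4793)/(1/(-4616257 + 497640)) = 4793/(5671*(1/(-4118617))) = 4793/(5671*(-1/4118617)) = (4793/5671)*(-4118617) = -19740531281/5671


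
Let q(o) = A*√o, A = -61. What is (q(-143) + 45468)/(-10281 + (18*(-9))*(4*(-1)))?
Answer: -15156/3211 + 61*I*√143/9633 ≈ -4.72 + 0.075724*I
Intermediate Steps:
q(o) = -61*√o
(q(-143) + 45468)/(-10281 + (18*(-9))*(4*(-1))) = (-61*I*√143 + 45468)/(-10281 + (18*(-9))*(4*(-1))) = (-61*I*√143 + 45468)/(-10281 - 162*(-4)) = (-61*I*√143 + 45468)/(-10281 + 648) = (45468 - 61*I*√143)/(-9633) = (45468 - 61*I*√143)*(-1/9633) = -15156/3211 + 61*I*√143/9633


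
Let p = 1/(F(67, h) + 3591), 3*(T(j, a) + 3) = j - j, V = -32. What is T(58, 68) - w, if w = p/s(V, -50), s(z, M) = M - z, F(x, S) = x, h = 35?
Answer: -197531/65844 ≈ -3.0000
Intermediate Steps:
T(j, a) = -3 (T(j, a) = -3 + (j - j)/3 = -3 + (⅓)*0 = -3 + 0 = -3)
p = 1/3658 (p = 1/(67 + 3591) = 1/3658 ≈ 0.00027337)
w = -1/65844 (w = 1/(3658*(-50 - 1*(-32))) = 1/(3658*(-50 + 32)) = (1/3658)/(-18) = (1/3658)*(-1/18) = -1/65844 ≈ -1.5187e-5)
T(58, 68) - w = -3 - 1*(-1/65844) = -3 + 1/65844 = -197531/65844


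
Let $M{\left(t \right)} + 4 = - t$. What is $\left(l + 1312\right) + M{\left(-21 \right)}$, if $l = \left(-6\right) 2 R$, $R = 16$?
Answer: $1137$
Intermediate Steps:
$M{\left(t \right)} = -4 - t$
$l = -192$ ($l = \left(-6\right) 2 \cdot 16 = \left(-12\right) 16 = -192$)
$\left(l + 1312\right) + M{\left(-21 \right)} = \left(-192 + 1312\right) - -17 = 1120 + \left(-4 + 21\right) = 1120 + 17 = 1137$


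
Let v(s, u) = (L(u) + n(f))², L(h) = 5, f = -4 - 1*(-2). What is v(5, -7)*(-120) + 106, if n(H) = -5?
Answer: 106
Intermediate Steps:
f = -2 (f = -4 + 2 = -2)
v(s, u) = 0 (v(s, u) = (5 - 5)² = 0² = 0)
v(5, -7)*(-120) + 106 = 0*(-120) + 106 = 0 + 106 = 106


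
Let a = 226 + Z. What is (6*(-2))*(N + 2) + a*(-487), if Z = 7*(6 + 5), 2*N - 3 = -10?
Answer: -147543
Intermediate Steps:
N = -7/2 (N = 3/2 + (½)*(-10) = 3/2 - 5 = -7/2 ≈ -3.5000)
Z = 77 (Z = 7*11 = 77)
a = 303 (a = 226 + 77 = 303)
(6*(-2))*(N + 2) + a*(-487) = (6*(-2))*(-7/2 + 2) + 303*(-487) = -12*(-3/2) - 147561 = 18 - 147561 = -147543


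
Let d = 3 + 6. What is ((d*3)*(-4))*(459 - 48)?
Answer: -44388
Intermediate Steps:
d = 9
((d*3)*(-4))*(459 - 48) = ((9*3)*(-4))*(459 - 48) = (27*(-4))*411 = -108*411 = -44388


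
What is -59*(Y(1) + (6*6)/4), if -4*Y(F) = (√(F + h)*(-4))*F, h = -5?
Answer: -531 - 118*I ≈ -531.0 - 118.0*I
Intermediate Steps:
Y(F) = F*√(-5 + F) (Y(F) = -√(F - 5)*(-4)*F/4 = -√(-5 + F)*(-4)*F/4 = -(-4*√(-5 + F))*F/4 = -(-1)*F*√(-5 + F) = F*√(-5 + F))
-59*(Y(1) + (6*6)/4) = -59*(1*√(-5 + 1) + (6*6)/4) = -59*(1*√(-4) + 36*(¼)) = -59*(1*(2*I) + 9) = -59*(2*I + 9) = -59*(9 + 2*I) = -531 - 118*I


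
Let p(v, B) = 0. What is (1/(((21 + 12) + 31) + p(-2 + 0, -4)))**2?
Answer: 1/4096 ≈ 0.00024414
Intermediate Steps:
(1/(((21 + 12) + 31) + p(-2 + 0, -4)))**2 = (1/(((21 + 12) + 31) + 0))**2 = (1/((33 + 31) + 0))**2 = (1/(64 + 0))**2 = (1/64)**2 = 1/4096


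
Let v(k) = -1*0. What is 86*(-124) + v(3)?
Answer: -10664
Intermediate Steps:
v(k) = 0
86*(-124) + v(3) = 86*(-124) + 0 = -10664 + 0 = -10664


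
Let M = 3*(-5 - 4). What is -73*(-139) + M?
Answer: 10120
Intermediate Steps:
M = -27 (M = 3*(-9) = -27)
-73*(-139) + M = -73*(-139) - 27 = 10147 - 27 = 10120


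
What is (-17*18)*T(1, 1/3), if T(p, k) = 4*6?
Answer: -7344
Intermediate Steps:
T(p, k) = 24
(-17*18)*T(1, 1/3) = -17*18*24 = -306*24 = -7344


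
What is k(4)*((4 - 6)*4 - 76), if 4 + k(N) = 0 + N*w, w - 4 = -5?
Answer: 672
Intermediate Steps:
w = -1 (w = 4 - 5 = -1)
k(N) = -4 - N (k(N) = -4 + (0 + N*(-1)) = -4 + (0 - N) = -4 - N)
k(4)*((4 - 6)*4 - 76) = (-4 - 1*4)*((4 - 6)*4 - 76) = (-4 - 4)*(-2*4 - 76) = -8*(-8 - 76) = -8*(-84) = 672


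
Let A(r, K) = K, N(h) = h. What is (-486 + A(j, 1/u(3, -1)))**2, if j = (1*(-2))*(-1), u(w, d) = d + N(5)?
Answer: 3775249/16 ≈ 2.3595e+5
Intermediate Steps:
u(w, d) = 5 + d (u(w, d) = d + 5 = 5 + d)
j = 2 (j = -2*(-1) = 2)
(-486 + A(j, 1/u(3, -1)))**2 = (-486 + 1/(5 - 1))**2 = (-486 + 1/4)**2 = (-1943/4)**2 = 3775249/16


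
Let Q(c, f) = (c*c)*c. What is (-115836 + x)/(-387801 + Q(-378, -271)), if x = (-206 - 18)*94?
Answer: 136892/54397953 ≈ 0.0025165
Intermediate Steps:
x = -21056 (x = -224*94 = -21056)
Q(c, f) = c³ (Q(c, f) = c²*c = c³)
(-115836 + x)/(-387801 + Q(-378, -271)) = (-115836 - 21056)/(-387801 + (-378)³) = -136892/(-387801 - 54010152) = -136892/(-54397953) = -136892*(-1/54397953) = 136892/54397953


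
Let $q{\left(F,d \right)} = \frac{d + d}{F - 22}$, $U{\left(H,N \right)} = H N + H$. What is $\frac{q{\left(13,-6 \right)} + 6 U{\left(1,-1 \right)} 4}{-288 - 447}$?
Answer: $- \frac{4}{2205} \approx -0.0018141$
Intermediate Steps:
$U{\left(H,N \right)} = H + H N$
$q{\left(F,d \right)} = \frac{2 d}{-22 + F}$
$\frac{q{\left(13,-6 \right)} + 6 U{\left(1,-1 \right)} 4}{-288 - 447} = \frac{2 \left(-6\right) \frac{1}{-22 + 13} + 6 \cdot 1 \left(1 - 1\right) 4}{-288 - 447} = \frac{2 \left(-6\right) \frac{1}{-9} + 6 \cdot 1 \cdot 0 \cdot 4}{-735} = \left(2 \left(-6\right) \left(- \frac{1}{9}\right) + 6 \cdot 0 \cdot 4\right) \left(- \frac{1}{735}\right) = \left(\frac{4}{3} + 0 \cdot 4\right) \left(- \frac{1}{735}\right) = \left(\frac{4}{3} + 0\right) \left(- \frac{1}{735}\right) = \frac{4}{3} \left(- \frac{1}{735}\right) = - \frac{4}{2205}$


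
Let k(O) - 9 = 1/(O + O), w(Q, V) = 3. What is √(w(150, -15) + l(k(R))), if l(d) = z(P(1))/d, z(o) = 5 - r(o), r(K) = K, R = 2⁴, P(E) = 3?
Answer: 7*√19/17 ≈ 1.7948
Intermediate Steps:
R = 16
z(o) = 5 - o
k(O) = 9 + 1/(2*O) (k(O) = 9 + 1/(O + O) = 9 + 1/(2*O))
l(d) = 2/d (l(d) = (5 - 1*3)/d = (5 - 3)/d = 2/d)
√(w(150, -15) + l(k(R))) = √(3 + 2/(9 + (½)/16)) = √(3 + 2/(9 + (½)*(1/16))) = √(3 + 2/(9 + 1/32)) = √(3 + 2/(289/32)) = √(3 + 2*(32/289)) = √(3 + 64/289) = √(931/289) = 7*√19/17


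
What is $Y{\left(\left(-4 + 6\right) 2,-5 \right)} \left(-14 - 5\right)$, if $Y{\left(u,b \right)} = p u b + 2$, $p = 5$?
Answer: $1862$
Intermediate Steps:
$Y{\left(u,b \right)} = 2 + 5 b u$ ($Y{\left(u,b \right)} = 5 u b + 2 = 5 b u + 2 = 2 + 5 b u$)
$Y{\left(\left(-4 + 6\right) 2,-5 \right)} \left(-14 - 5\right) = \left(2 + 5 \left(-5\right) \left(-4 + 6\right) 2\right) \left(-14 - 5\right) = \left(2 + 5 \left(-5\right) 2 \cdot 2\right) \left(-19\right) = \left(2 + 5 \left(-5\right) 4\right) \left(-19\right) = \left(2 - 100\right) \left(-19\right) = \left(-98\right) \left(-19\right) = 1862$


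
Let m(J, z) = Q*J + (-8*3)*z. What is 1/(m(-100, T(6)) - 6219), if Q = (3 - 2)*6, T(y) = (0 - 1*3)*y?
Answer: -1/6387 ≈ -0.00015657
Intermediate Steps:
T(y) = -3*y (T(y) = (0 - 3)*y = -3*y)
Q = 6 (Q = 1*6 = 6)
m(J, z) = -24*z + 6*J (m(J, z) = 6*J + (-8*3)*z = 6*J - 24*z = -24*z + 6*J)
1/(m(-100, T(6)) - 6219) = 1/((-(-72)*6 + 6*(-100)) - 6219) = 1/((-24*(-18) - 600) - 6219) = 1/((432 - 600) - 6219) = 1/(-168 - 6219) = 1/(-6387) = -1/6387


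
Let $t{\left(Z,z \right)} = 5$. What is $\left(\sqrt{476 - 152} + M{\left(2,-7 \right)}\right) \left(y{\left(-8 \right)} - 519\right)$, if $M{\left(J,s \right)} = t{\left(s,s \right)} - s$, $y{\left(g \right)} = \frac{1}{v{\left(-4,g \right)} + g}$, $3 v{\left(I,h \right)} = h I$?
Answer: $- \frac{62235}{4} \approx -15559.0$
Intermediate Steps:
$v{\left(I,h \right)} = \frac{I h}{3}$ ($v{\left(I,h \right)} = \frac{h I}{3} = \frac{I h}{3}$)
$y{\left(g \right)} = - \frac{3}{g}$ ($y{\left(g \right)} = \frac{1}{\frac{1}{3} \left(-4\right) g + g} = \frac{1}{- \frac{4 g}{3} + g} = \frac{1}{\left(- \frac{1}{3}\right) g} = - \frac{3}{g}$)
$M{\left(J,s \right)} = 5 - s$
$\left(\sqrt{476 - 152} + M{\left(2,-7 \right)}\right) \left(y{\left(-8 \right)} - 519\right) = \left(\sqrt{476 - 152} + \left(5 - -7\right)\right) \left(- \frac{3}{-8} - 519\right) = \left(\sqrt{324} + \left(5 + 7\right)\right) \left(\left(-3\right) \left(- \frac{1}{8}\right) - 519\right) = \left(18 + 12\right) \left(\frac{3}{8} - 519\right) = 30 \left(- \frac{4149}{8}\right) = - \frac{62235}{4}$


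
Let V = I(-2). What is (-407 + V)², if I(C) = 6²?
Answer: 137641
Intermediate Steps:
I(C) = 36
V = 36
(-407 + V)² = (-407 + 36)² = (-371)² = 137641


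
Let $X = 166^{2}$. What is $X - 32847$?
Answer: $-5291$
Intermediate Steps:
$X = 27556$
$X - 32847 = 27556 - 32847 = -5291$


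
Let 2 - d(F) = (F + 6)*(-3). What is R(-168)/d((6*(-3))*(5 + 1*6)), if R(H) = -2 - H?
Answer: -83/287 ≈ -0.28920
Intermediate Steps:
d(F) = 20 + 3*F (d(F) = 2 - (F + 6)*(-3) = 2 - (6 + F)*(-3) = 2 - (-18 - 3*F) = 2 + (18 + 3*F) = 20 + 3*F)
R(-168)/d((6*(-3))*(5 + 1*6)) = (-2 - 1*(-168))/(20 + 3*((6*(-3))*(5 + 1*6))) = (-2 + 168)/(20 + 3*(-18*(5 + 6))) = 166/(20 + 3*(-18*11)) = 166/(20 + 3*(-198)) = 166/(20 - 594) = 166/(-574) = 166*(-1/574) = -83/287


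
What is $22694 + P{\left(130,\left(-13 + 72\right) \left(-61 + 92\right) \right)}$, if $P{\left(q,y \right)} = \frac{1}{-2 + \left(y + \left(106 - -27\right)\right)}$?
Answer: $\frac{44480241}{1960} \approx 22694.0$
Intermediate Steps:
$P{\left(q,y \right)} = \frac{1}{131 + y}$ ($P{\left(q,y \right)} = \frac{1}{-2 + \left(y + \left(106 + 27\right)\right)} = \frac{1}{-2 + \left(y + 133\right)} = \frac{1}{-2 + \left(133 + y\right)} = \frac{1}{131 + y}$)
$22694 + P{\left(130,\left(-13 + 72\right) \left(-61 + 92\right) \right)} = 22694 + \frac{1}{131 + \left(-13 + 72\right) \left(-61 + 92\right)} = 22694 + \frac{1}{131 + 59 \cdot 31} = 22694 + \frac{1}{131 + 1829} = 22694 + \frac{1}{1960} = \frac{44480241}{1960}$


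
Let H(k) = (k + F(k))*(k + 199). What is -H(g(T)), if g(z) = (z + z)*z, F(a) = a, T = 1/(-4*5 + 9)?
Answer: -96324/14641 ≈ -6.5791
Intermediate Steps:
T = -1/11 (T = 1/(-20 + 9) = 1/(-11) = -1/11 ≈ -0.090909)
g(z) = 2*z² (g(z) = (2*z)*z = 2*z²)
H(k) = 2*k*(199 + k) (H(k) = (k + k)*(k + 199) = (2*k)*(199 + k) = 2*k*(199 + k))
-H(g(T)) = -2*2*(-1/11)²*(199 + 2*(-1/11)²) = -2*2*(1/121)*(199 + 2*(1/121)) = -2*2*(199 + 2/121)/121 = -2*2*24081/(121*121) = -1*96324/14641 = -96324/14641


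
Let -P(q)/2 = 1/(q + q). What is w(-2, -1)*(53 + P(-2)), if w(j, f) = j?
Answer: -107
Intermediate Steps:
P(q) = -1/q (P(q) = -2/(q + q) = -2*1/(2*q) = -1/q)
w(-2, -1)*(53 + P(-2)) = -2*(53 - 1/(-2)) = -2*(53 - 1*(-½)) = -2*(53 + ½) = -2*107/2 = -107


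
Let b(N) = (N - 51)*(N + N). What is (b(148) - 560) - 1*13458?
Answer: 14694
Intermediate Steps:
b(N) = 2*N*(-51 + N) (b(N) = (-51 + N)*(2*N) = 2*N*(-51 + N))
(b(148) - 560) - 1*13458 = (2*148*(-51 + 148) - 560) - 1*13458 = (2*148*97 - 560) - 13458 = (28712 - 560) - 13458 = 28152 - 13458 = 14694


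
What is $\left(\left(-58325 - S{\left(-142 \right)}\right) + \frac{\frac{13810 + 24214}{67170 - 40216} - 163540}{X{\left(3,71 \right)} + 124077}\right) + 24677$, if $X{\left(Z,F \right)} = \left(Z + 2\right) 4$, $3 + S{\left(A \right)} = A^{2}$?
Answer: $- \frac{89995349579189}{1672455269} \approx -53810.0$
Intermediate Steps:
$S{\left(A \right)} = -3 + A^{2}$
$X{\left(Z,F \right)} = 8 + 4 Z$ ($X{\left(Z,F \right)} = \left(2 + Z\right) 4 = 8 + 4 Z$)
$\left(\left(-58325 - S{\left(-142 \right)}\right) + \frac{\frac{13810 + 24214}{67170 - 40216} - 163540}{X{\left(3,71 \right)} + 124077}\right) + 24677 = \left(\left(-58325 - \left(-3 + \left(-142\right)^{2}\right)\right) + \frac{\frac{13810 + 24214}{67170 - 40216} - 163540}{\left(8 + 4 \cdot 3\right) + 124077}\right) + 24677 = \left(\left(-58325 - \left(-3 + 20164\right)\right) + \frac{\frac{38024}{26954} - 163540}{\left(8 + 12\right) + 124077}\right) + 24677 = \left(\left(-58325 - 20161\right) + \frac{38024 \cdot \frac{1}{26954} - 163540}{20 + 124077}\right) + 24677 = \left(\left(-58325 - 20161\right) + \frac{\frac{19012}{13477} - 163540}{124097}\right) + 24677 = \left(-78486 - \frac{2204009568}{1672455269}\right) + 24677 = - \frac{131266528252302}{1672455269} + 24677 = - \frac{89995349579189}{1672455269}$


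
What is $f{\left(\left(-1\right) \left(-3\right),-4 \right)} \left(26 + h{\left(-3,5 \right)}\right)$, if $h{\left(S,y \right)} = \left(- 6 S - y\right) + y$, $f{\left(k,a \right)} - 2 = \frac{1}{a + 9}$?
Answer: $\frac{484}{5} \approx 96.8$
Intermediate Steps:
$f{\left(k,a \right)} = 2 + \frac{1}{9 + a}$ ($f{\left(k,a \right)} = 2 + \frac{1}{a + 9} = 2 + \frac{1}{9 + a}$)
$h{\left(S,y \right)} = - 6 S$ ($h{\left(S,y \right)} = \left(- y - 6 S\right) + y = - 6 S$)
$f{\left(\left(-1\right) \left(-3\right),-4 \right)} \left(26 + h{\left(-3,5 \right)}\right) = \frac{19 + 2 \left(-4\right)}{9 - 4} \left(26 - -18\right) = \frac{19 - 8}{5} \left(26 + 18\right) = \frac{1}{5} \cdot 11 \cdot 44 = \frac{11}{5} \cdot 44 = \frac{484}{5}$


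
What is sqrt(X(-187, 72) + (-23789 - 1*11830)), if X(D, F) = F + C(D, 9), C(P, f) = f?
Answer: I*sqrt(35538) ≈ 188.52*I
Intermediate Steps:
X(D, F) = 9 + F (X(D, F) = F + 9 = 9 + F)
sqrt(X(-187, 72) + (-23789 - 1*11830)) = sqrt((9 + 72) + (-23789 - 1*11830)) = sqrt(81 + (-23789 - 11830)) = sqrt(81 - 35619) = sqrt(-35538) = I*sqrt(35538)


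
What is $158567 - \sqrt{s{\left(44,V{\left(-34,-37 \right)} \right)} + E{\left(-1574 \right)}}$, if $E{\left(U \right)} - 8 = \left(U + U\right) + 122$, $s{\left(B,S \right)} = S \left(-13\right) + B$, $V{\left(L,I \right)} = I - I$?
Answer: $158567 - i \sqrt{2974} \approx 1.5857 \cdot 10^{5} - 54.534 i$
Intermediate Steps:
$V{\left(L,I \right)} = 0$
$s{\left(B,S \right)} = B - 13 S$ ($s{\left(B,S \right)} = - 13 S + B = B - 13 S$)
$E{\left(U \right)} = 130 + 2 U$ ($E{\left(U \right)} = 8 + \left(\left(U + U\right) + 122\right) = 8 + \left(2 U + 122\right) = 8 + \left(122 + 2 U\right) = 130 + 2 U$)
$158567 - \sqrt{s{\left(44,V{\left(-34,-37 \right)} \right)} + E{\left(-1574 \right)}} = 158567 - \sqrt{\left(44 - 0\right) + \left(130 + 2 \left(-1574\right)\right)} = 158567 - \sqrt{\left(44 + 0\right) + \left(130 - 3148\right)} = 158567 - \sqrt{44 - 3018} = 158567 - \sqrt{-2974} = 158567 - i \sqrt{2974}$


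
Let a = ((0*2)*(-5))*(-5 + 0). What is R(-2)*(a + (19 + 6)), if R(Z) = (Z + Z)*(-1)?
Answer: 100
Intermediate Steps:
R(Z) = -2*Z (R(Z) = (2*Z)*(-1) = -2*Z)
a = 0 (a = (0*(-5))*(-5) = 0*(-5) = 0)
R(-2)*(a + (19 + 6)) = (-2*(-2))*(0 + (19 + 6)) = 4*(0 + 25) = 4*25 = 100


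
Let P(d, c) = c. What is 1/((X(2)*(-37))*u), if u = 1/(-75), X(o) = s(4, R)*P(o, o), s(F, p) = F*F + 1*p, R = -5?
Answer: 75/814 ≈ 0.092138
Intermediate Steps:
s(F, p) = p + F² (s(F, p) = F² + p = p + F²)
X(o) = 11*o (X(o) = (-5 + 4²)*o = (-5 + 16)*o = 11*o)
u = -1/75 ≈ -0.013333
1/((X(2)*(-37))*u) = 1/(((11*2)*(-37))*(-1/75)) = 1/((22*(-37))*(-1/75)) = 1/(-814*(-1/75)) = 1/(814/75) = 75/814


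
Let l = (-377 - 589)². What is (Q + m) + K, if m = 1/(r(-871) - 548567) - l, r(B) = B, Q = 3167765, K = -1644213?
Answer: 324385997447/549438 ≈ 5.9040e+5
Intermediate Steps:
l = 933156 (l = (-966)² = 933156)
m = -512711366329/549438 (m = 1/(-871 - 548567) - 1*933156 = 1/(-549438) - 933156 = -1/549438 - 933156 = -512711366329/549438 ≈ -9.3316e+5)
(Q + m) + K = (3167765 - 512711366329/549438) - 1644213 = 1227779099741/549438 - 1644213 = 324385997447/549438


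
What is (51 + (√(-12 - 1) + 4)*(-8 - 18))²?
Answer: -5979 + 2756*I*√13 ≈ -5979.0 + 9936.9*I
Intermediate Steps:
(51 + (√(-12 - 1) + 4)*(-8 - 18))² = (51 + (√(-13) + 4)*(-26))² = (51 + (I*√13 + 4)*(-26))² = (51 + (4 + I*√13)*(-26))² = (51 + (-104 - 26*I*√13))² = (-53 - 26*I*√13)²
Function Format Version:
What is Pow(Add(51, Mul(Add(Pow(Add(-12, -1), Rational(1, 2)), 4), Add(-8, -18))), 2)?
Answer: Add(-5979, Mul(2756, I, Pow(13, Rational(1, 2)))) ≈ Add(-5979.0, Mul(9936.9, I))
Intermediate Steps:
Pow(Add(51, Mul(Add(Pow(Add(-12, -1), Rational(1, 2)), 4), Add(-8, -18))), 2) = Pow(Add(51, Mul(Add(Pow(-13, Rational(1, 2)), 4), -26)), 2) = Pow(Add(51, Mul(Add(Mul(I, Pow(13, Rational(1, 2))), 4), -26)), 2) = Pow(Add(51, Mul(Add(4, Mul(I, Pow(13, Rational(1, 2)))), -26)), 2) = Pow(Add(51, Add(-104, Mul(-26, I, Pow(13, Rational(1, 2))))), 2) = Pow(Add(-53, Mul(-26, I, Pow(13, Rational(1, 2)))), 2)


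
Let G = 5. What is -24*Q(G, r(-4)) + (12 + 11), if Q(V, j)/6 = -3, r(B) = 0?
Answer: 455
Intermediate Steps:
Q(V, j) = -18 (Q(V, j) = 6*(-3) = -18)
-24*Q(G, r(-4)) + (12 + 11) = -24*(-18) + (12 + 11) = 432 + 23 = 455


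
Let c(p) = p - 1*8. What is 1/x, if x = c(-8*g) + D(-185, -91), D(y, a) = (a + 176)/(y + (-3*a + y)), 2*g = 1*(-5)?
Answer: 97/1079 ≈ 0.089898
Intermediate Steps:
g = -5/2 (g = (1*(-5))/2 = (1/2)*(-5) = -5/2 ≈ -2.5000)
c(p) = -8 + p (c(p) = p - 8 = -8 + p)
D(y, a) = (176 + a)/(-3*a + 2*y) (D(y, a) = (176 + a)/(y + (y - 3*a)) = (176 + a)/(-3*a + 2*y))
x = 1079/97 (x = (-8 - 8*(-5/2)) + (176 - 91)/(-3*(-91) + 2*(-185)) = (-8 + 20) + 85/(273 - 370) = 12 + 85/(-97) = 12 - 1/97*85 = 12 - 85/97 = 1079/97 ≈ 11.124)
1/x = 1/(1079/97) = 97/1079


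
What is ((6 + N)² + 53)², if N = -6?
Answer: 2809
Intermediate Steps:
((6 + N)² + 53)² = ((6 - 6)² + 53)² = (0² + 53)² = (0 + 53)² = 53² = 2809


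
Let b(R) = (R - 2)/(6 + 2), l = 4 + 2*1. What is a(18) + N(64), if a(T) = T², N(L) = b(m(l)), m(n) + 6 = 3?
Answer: 2587/8 ≈ 323.38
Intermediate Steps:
l = 6 (l = 4 + 2 = 6)
m(n) = -3 (m(n) = -6 + 3 = -3)
b(R) = -¼ + R/8 (b(R) = (-2 + R)/8 = (-2 + R)*(⅛) = -¼ + R/8)
N(L) = -5/8 (N(L) = -¼ + (⅛)*(-3) = -¼ - 3/8 = -5/8)
a(18) + N(64) = 18² - 5/8 = 324 - 5/8 = 2587/8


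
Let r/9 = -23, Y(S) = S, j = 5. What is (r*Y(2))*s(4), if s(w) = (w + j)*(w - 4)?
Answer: 0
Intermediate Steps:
r = -207 (r = 9*(-23) = -207)
s(w) = (-4 + w)*(5 + w) (s(w) = (w + 5)*(w - 4) = (5 + w)*(-4 + w) = (-4 + w)*(5 + w))
(r*Y(2))*s(4) = (-207*2)*(-20 + 4 + 4²) = -414*(-20 + 4 + 16) = -414*0 = 0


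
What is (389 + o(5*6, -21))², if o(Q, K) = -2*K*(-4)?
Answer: 48841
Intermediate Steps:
o(Q, K) = 8*K
(389 + o(5*6, -21))² = (389 + 8*(-21))² = (389 - 168)² = 221² = 48841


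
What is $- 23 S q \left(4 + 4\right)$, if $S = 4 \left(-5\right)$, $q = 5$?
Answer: $18400$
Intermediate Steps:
$S = -20$
$- 23 S q \left(4 + 4\right) = \left(-23\right) \left(-20\right) 5 \left(4 + 4\right) = 460 \cdot 5 \cdot 8 = 460 \cdot 40 = 18400$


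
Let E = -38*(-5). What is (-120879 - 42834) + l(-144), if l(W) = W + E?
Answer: -163667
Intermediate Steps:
E = 190
l(W) = 190 + W (l(W) = W + 190 = 190 + W)
(-120879 - 42834) + l(-144) = (-120879 - 42834) + (190 - 144) = -163713 + 46 = -163667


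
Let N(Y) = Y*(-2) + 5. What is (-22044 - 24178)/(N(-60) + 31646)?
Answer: -46222/31771 ≈ -1.4548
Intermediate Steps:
N(Y) = 5 - 2*Y (N(Y) = -2*Y + 5 = 5 - 2*Y)
(-22044 - 24178)/(N(-60) + 31646) = (-22044 - 24178)/((5 - 2*(-60)) + 31646) = -46222/((5 + 120) + 31646) = -46222/(125 + 31646) = -46222/31771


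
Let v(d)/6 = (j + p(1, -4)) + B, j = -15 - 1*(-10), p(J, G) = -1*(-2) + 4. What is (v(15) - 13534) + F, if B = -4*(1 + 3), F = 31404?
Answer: 17780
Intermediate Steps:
p(J, G) = 6 (p(J, G) = 2 + 4 = 6)
B = -16 (B = -4*4 = -16)
j = -5 (j = -15 + 10 = -5)
v(d) = -90 (v(d) = 6*((-5 + 6) - 16) = 6*(1 - 16) = 6*(-15) = -90)
(v(15) - 13534) + F = (-90 - 13534) + 31404 = -13624 + 31404 = 17780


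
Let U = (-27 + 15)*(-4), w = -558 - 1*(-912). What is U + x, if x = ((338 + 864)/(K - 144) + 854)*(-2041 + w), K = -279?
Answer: -607367176/423 ≈ -1.4359e+6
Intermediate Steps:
w = 354 (w = -558 + 912 = 354)
U = 48 (U = -12*(-4) = 48)
x = -607387480/423 (x = ((338 + 864)/(-279 - 144) + 854)*(-2041 + 354) = (1202/(-423) + 854)*(-1687) = (1202*(-1/423) + 854)*(-1687) = (-1202/423 + 854)*(-1687) = (360040/423)*(-1687) = -607387480/423 ≈ -1.4359e+6)
U + x = 48 - 607387480/423 = -607367176/423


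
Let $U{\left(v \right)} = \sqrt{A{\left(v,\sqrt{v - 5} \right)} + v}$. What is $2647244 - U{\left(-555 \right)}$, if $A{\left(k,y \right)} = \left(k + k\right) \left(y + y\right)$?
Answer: $2647244 - \sqrt{-555 - 8880 i \sqrt{35}} \approx 2.6471 \cdot 10^{6} + 162.93 i$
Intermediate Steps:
$A{\left(k,y \right)} = 4 k y$ ($A{\left(k,y \right)} = 2 k 2 y = 4 k y$)
$U{\left(v \right)} = \sqrt{v + 4 v \sqrt{-5 + v}}$ ($U{\left(v \right)} = \sqrt{4 v \sqrt{v - 5} + v} = \sqrt{4 v \sqrt{-5 + v} + v} = \sqrt{v + 4 v \sqrt{-5 + v}}$)
$2647244 - U{\left(-555 \right)} = 2647244 - \sqrt{- 555 \left(1 + 4 \sqrt{-5 - 555}\right)} = 2647244 - \sqrt{- 555 \left(1 + 4 \sqrt{-560}\right)} = 2647244 - \sqrt{- 555 \left(1 + 4 \cdot 4 i \sqrt{35}\right)} = 2647244 - \sqrt{- 555 \left(1 + 16 i \sqrt{35}\right)} = 2647244 - \sqrt{-555 - 8880 i \sqrt{35}}$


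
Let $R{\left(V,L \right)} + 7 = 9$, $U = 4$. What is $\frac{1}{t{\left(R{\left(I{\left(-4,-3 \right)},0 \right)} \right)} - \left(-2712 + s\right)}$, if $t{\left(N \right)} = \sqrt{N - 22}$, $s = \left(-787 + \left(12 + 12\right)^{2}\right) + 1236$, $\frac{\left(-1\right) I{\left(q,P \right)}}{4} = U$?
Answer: $\frac{1687}{2845989} - \frac{2 i \sqrt{5}}{2845989} \approx 0.00059276 - 1.5714 \cdot 10^{-6} i$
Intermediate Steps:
$I{\left(q,P \right)} = -16$ ($I{\left(q,P \right)} = \left(-4\right) 4 = -16$)
$R{\left(V,L \right)} = 2$ ($R{\left(V,L \right)} = -7 + 9 = 2$)
$s = 1025$ ($s = \left(-787 + 24^{2}\right) + 1236 = \left(-787 + 576\right) + 1236 = -211 + 1236 = 1025$)
$t{\left(N \right)} = \sqrt{-22 + N}$
$\frac{1}{t{\left(R{\left(I{\left(-4,-3 \right)},0 \right)} \right)} - \left(-2712 + s\right)} = \frac{1}{\sqrt{-22 + 2} + \left(2712 - 1025\right)} = \frac{1}{\sqrt{-20} + \left(2712 - 1025\right)} = \frac{1}{2 i \sqrt{5} + 1687} = \frac{1}{1687 + 2 i \sqrt{5}}$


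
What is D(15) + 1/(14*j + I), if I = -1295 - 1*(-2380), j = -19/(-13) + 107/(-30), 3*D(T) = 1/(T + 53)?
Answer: 30701/5248614 ≈ 0.0058494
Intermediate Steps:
D(T) = 1/(3*(53 + T)) (D(T) = 1/(3*(T + 53)) = 1/(3*(53 + T)))
j = -821/390 (j = -19*(-1/13) + 107*(-1/30) = 19/13 - 107/30 = -821/390 ≈ -2.1051)
I = 1085 (I = -1295 + 2380 = 1085)
D(15) + 1/(14*j + I) = 1/(3*(53 + 15)) + 1/(14*(-821/390) + 1085) = (⅓)/68 + 1/(-5747/195 + 1085) = (⅓)*(1/68) + 1/(205828/195) = 1/204 + 195/205828 = 30701/5248614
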